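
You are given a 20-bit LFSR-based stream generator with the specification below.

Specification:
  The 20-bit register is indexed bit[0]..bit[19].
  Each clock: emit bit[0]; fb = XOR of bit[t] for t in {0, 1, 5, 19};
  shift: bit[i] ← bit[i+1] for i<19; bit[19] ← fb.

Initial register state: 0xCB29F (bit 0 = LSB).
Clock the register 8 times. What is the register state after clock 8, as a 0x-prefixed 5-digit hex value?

0xC3CB2

reg_0 = 0xCB29F
clock 1: out=1, reg = 0xE594F
clock 2: out=1, reg = 0xF2CA7
clock 3: out=1, reg = 0x79653
clock 4: out=1, reg = 0x3CB29
clock 5: out=1, reg = 0x1E594
clock 6: out=0, reg = 0x0F2CA
clock 7: out=0, reg = 0x87965
clock 8: out=1, reg = 0xC3CB2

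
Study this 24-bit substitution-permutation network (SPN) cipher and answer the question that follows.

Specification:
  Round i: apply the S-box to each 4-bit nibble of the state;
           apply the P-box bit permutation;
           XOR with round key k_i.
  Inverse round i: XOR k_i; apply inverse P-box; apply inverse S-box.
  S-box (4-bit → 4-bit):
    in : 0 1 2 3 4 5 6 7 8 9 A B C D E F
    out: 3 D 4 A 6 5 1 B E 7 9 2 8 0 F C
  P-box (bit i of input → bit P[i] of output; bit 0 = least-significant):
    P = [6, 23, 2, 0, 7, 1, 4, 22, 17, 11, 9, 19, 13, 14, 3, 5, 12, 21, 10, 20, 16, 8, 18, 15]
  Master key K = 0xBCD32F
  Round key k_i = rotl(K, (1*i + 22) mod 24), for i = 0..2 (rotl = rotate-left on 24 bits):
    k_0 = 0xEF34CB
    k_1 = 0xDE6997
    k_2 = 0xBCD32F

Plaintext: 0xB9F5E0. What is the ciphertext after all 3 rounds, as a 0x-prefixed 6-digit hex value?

s_0 = plaintext = 0xB9F5E0
s_1 = Round(s_0, k_0) = 0x0D2331
s_2 = Round(s_1, k_1) = 0x9760D8
s_3 = Round(s_2, k_2) = 0x0BEA2A

0x0BEA2A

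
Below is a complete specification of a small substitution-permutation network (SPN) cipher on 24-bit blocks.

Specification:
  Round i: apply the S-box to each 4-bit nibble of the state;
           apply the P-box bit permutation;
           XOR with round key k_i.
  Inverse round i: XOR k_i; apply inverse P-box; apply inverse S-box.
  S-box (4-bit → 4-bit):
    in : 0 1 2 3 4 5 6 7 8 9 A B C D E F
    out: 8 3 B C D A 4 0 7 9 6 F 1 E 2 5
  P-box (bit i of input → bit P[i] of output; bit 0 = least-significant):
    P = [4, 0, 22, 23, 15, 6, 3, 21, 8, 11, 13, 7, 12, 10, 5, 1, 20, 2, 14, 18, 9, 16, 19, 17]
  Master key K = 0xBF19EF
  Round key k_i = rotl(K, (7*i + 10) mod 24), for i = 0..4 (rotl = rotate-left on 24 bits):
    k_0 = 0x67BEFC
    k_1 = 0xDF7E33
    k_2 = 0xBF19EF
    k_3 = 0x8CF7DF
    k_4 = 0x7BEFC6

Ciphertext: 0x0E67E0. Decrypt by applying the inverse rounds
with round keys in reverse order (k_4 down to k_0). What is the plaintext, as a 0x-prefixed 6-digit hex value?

s_0 = ciphertext = 0x0E67E0
s_1 = InvRound(s_0, k_4) = 0xE23E96
s_2 = InvRound(s_1, k_3) = 0x3371BA
s_3 = InvRound(s_2, k_2) = 0x6D7AE2
s_4 = InvRound(s_3, k_1) = 0x0CE052
s_5 = InvRound(s_4, k_0) = 0xBAB536

0xBAB536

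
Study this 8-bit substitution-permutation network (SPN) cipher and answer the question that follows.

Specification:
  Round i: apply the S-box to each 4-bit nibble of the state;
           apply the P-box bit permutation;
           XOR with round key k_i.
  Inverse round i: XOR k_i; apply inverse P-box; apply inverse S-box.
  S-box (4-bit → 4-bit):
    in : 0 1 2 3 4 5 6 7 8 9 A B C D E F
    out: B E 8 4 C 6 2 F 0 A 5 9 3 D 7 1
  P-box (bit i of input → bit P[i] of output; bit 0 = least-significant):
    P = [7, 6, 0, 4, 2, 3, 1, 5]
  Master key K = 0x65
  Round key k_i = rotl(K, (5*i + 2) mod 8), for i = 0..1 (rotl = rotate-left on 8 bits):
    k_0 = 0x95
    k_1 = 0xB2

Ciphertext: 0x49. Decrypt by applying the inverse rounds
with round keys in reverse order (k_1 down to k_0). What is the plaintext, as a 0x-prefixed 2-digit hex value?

0x3F

s_0 = ciphertext = 0x49
s_1 = InvRound(s_0, k_1) = 0x17
s_2 = InvRound(s_1, k_0) = 0x3F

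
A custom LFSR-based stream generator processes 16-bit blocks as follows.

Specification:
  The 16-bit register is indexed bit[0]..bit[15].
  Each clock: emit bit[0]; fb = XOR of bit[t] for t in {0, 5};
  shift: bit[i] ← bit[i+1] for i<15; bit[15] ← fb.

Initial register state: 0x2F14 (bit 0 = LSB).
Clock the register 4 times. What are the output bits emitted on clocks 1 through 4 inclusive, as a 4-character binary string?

reg_0 = 0x2F14
clock 1: out=0, reg = 0x178A
clock 2: out=0, reg = 0x0BC5
clock 3: out=1, reg = 0x85E2
clock 4: out=0, reg = 0xC2F1

0010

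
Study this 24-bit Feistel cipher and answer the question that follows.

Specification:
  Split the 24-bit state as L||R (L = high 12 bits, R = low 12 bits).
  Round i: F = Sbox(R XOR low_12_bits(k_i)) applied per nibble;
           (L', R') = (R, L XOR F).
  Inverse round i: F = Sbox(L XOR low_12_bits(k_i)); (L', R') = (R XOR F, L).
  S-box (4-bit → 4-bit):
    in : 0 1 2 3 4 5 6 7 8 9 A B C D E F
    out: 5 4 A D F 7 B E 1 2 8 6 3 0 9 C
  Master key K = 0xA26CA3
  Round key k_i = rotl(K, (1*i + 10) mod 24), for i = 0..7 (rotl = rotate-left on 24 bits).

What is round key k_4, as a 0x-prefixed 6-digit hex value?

K = 0xA26CA3
k_0 = rotl(K, (1*0+10) mod 24) = rotl(K, 10) = 0xB28E89
k_1 = rotl(K, (1*1+10) mod 24) = rotl(K, 11) = 0x651D13
k_2 = rotl(K, (1*2+10) mod 24) = rotl(K, 12) = 0xCA3A26
k_3 = rotl(K, (1*3+10) mod 24) = rotl(K, 13) = 0x94744D
k_4 = rotl(K, (1*4+10) mod 24) = rotl(K, 14) = 0x28E89B

0x28E89B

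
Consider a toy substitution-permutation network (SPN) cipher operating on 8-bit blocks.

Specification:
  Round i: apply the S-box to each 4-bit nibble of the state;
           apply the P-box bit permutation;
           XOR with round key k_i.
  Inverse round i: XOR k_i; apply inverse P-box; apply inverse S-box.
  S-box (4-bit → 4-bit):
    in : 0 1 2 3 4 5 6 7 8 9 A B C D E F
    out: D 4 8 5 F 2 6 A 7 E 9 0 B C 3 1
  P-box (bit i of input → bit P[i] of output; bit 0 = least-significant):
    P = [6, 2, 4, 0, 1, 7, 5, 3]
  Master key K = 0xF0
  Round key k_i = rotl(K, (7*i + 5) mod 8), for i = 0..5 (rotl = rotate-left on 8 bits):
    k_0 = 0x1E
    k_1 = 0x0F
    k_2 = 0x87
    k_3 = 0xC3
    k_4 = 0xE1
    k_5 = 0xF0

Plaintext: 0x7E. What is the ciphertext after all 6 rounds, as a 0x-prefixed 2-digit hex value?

0x4A

s_0 = plaintext = 0x7E
s_1 = Round(s_0, k_0) = 0xD2
s_2 = Round(s_1, k_1) = 0x26
s_3 = Round(s_2, k_2) = 0x9B
s_4 = Round(s_3, k_3) = 0x6B
s_5 = Round(s_4, k_4) = 0x41
s_6 = Round(s_5, k_5) = 0x4A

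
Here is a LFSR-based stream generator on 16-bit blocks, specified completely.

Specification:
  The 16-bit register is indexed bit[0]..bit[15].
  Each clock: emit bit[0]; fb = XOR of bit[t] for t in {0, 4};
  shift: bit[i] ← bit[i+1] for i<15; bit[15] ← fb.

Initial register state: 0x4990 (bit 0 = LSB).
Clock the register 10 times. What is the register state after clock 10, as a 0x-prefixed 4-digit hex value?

reg_0 = 0x4990
clock 1: out=0, reg = 0xA4C8
clock 2: out=0, reg = 0x5264
clock 3: out=0, reg = 0x2932
clock 4: out=0, reg = 0x9499
clock 5: out=1, reg = 0x4A4C
clock 6: out=0, reg = 0x2526
clock 7: out=0, reg = 0x1293
clock 8: out=1, reg = 0x0949
clock 9: out=1, reg = 0x84A4
clock 10: out=0, reg = 0x4252

0x4252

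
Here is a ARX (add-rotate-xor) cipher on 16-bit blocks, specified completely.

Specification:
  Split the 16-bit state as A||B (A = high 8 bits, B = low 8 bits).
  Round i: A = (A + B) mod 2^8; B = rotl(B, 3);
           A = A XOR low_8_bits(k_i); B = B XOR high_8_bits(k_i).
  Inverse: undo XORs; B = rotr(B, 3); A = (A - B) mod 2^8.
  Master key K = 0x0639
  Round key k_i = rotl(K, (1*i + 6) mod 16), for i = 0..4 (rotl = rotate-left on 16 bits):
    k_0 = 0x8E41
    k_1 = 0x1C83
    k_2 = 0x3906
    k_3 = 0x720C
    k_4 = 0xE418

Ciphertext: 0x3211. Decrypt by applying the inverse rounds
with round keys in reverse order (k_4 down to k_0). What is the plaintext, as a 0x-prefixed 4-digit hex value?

0x7BF1

s_0 = ciphertext = 0x3211
s_1 = InvRound(s_0, k_4) = 0x6CBE
s_2 = InvRound(s_1, k_3) = 0xC799
s_3 = InvRound(s_2, k_2) = 0xAD14
s_4 = InvRound(s_3, k_1) = 0x2D01
s_5 = InvRound(s_4, k_0) = 0x7BF1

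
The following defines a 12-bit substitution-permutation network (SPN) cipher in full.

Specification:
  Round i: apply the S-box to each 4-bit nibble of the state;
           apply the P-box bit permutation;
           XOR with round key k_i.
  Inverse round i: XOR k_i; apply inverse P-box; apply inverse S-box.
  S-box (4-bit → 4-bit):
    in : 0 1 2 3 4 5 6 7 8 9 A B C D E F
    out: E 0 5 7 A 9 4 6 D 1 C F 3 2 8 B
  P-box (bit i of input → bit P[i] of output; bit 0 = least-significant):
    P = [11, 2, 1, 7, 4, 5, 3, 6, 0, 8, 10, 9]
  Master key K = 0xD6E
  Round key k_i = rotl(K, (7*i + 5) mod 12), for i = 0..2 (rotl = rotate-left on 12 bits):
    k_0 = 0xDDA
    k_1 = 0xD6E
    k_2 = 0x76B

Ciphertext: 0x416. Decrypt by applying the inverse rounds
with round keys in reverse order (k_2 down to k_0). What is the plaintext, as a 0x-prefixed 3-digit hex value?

s_0 = ciphertext = 0x416
s_1 = InvRound(s_0, k_2) = 0xFBD
s_2 = InvRound(s_1, k_1) = 0x55A
s_3 = InvRound(s_2, k_0) = 0x115

0x115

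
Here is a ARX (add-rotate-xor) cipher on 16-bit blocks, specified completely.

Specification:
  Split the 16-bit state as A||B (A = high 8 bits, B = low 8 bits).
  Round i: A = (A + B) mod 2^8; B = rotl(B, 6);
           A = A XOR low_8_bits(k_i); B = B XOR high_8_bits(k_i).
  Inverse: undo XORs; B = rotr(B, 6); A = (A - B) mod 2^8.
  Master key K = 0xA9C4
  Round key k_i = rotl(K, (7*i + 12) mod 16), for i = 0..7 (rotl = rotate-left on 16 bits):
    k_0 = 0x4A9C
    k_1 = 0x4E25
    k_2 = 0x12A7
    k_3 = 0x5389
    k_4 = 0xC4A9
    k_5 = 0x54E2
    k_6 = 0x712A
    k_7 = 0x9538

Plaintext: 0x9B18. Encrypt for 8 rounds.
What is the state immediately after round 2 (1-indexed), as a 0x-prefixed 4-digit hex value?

s_0 = plaintext = 0x9B18
s_1 = Round(s_0, k_0) = 0x2F4C
s_2 = Round(s_1, k_1) = 0x5E5D
s_3 = Round(s_2, k_2) = 0x1C45
s_4 = Round(s_3, k_3) = 0xE802
s_5 = Round(s_4, k_4) = 0x4344
s_6 = Round(s_5, k_5) = 0x6545
s_7 = Round(s_6, k_6) = 0x8020
s_8 = Round(s_7, k_7) = 0x989D

0x5E5D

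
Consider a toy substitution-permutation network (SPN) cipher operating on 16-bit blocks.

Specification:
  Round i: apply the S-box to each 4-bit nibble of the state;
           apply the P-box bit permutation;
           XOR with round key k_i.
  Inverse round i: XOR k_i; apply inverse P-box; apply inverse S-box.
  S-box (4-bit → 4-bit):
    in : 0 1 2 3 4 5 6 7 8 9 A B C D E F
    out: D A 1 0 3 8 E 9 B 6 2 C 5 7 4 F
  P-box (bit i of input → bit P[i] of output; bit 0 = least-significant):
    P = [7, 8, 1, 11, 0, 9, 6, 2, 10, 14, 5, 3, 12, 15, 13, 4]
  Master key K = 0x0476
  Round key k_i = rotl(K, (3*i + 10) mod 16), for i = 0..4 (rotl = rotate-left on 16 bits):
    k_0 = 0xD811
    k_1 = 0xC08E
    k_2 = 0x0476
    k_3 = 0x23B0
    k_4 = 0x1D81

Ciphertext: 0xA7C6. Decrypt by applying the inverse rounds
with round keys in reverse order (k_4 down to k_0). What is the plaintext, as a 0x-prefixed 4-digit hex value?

s_0 = ciphertext = 0xA7C6
s_1 = InvRound(s_0, k_4) = 0xD3FB
s_2 = InvRound(s_1, k_3) = 0xD1CE
s_3 = InvRound(s_2, k_2) = 0x8F34
s_4 = InvRound(s_3, k_1) = 0x5FAF
s_5 = InvRound(s_4, k_0) = 0x101D

0x101D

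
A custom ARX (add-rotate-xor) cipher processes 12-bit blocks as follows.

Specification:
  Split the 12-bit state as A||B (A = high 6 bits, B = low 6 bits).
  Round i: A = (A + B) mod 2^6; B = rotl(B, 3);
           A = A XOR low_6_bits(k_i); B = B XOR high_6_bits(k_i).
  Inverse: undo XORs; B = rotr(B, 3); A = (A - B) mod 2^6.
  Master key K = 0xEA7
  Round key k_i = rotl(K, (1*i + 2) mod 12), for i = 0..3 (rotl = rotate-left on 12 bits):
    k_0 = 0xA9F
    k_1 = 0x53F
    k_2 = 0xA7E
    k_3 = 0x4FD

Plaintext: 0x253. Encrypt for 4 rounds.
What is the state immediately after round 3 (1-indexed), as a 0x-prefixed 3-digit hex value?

0x83B

s_0 = plaintext = 0x253
s_1 = Round(s_0, k_0) = 0x0F0
s_2 = Round(s_1, k_1) = 0x312
s_3 = Round(s_2, k_2) = 0x83B
s_4 = Round(s_3, k_3) = 0x98C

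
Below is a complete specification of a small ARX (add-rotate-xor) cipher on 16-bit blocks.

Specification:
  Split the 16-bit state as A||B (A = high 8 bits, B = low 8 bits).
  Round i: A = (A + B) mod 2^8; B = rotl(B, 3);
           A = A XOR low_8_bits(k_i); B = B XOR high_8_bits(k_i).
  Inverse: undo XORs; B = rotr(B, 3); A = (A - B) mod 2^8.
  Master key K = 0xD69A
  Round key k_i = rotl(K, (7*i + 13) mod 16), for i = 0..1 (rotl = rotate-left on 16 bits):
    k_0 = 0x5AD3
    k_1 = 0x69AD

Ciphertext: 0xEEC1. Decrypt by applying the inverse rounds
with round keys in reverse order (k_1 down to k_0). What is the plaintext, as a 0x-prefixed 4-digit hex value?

0x14E9

s_0 = ciphertext = 0xEEC1
s_1 = InvRound(s_0, k_1) = 0x2E15
s_2 = InvRound(s_1, k_0) = 0x14E9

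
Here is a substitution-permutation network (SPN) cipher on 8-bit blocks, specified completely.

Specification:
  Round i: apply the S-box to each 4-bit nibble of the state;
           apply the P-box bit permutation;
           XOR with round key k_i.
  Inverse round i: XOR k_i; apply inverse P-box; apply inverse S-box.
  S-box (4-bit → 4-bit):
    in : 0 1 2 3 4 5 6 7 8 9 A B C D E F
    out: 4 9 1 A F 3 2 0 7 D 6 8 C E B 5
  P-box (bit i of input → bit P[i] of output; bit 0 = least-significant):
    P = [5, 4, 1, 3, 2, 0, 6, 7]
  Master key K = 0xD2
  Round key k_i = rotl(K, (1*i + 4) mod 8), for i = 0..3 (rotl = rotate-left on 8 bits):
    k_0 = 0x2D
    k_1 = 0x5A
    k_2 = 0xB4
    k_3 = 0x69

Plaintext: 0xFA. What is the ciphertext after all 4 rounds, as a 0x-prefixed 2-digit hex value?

s_0 = plaintext = 0xFA
s_1 = Round(s_0, k_0) = 0x7B
s_2 = Round(s_1, k_1) = 0x52
s_3 = Round(s_2, k_2) = 0x91
s_4 = Round(s_3, k_3) = 0x85

0x85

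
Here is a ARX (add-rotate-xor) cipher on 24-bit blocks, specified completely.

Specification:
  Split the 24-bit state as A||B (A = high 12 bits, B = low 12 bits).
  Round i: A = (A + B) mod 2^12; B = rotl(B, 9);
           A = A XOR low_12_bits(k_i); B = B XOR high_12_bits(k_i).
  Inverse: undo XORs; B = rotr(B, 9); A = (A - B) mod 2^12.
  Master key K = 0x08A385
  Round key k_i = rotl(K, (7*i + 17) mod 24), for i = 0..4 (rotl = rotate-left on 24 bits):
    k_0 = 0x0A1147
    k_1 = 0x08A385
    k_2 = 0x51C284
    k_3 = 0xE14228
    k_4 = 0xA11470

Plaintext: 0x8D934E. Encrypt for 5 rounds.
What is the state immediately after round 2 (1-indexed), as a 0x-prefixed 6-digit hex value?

0x9AD113

s_0 = plaintext = 0x8D934E
s_1 = Round(s_0, k_0) = 0xD60CC8
s_2 = Round(s_1, k_1) = 0x9AD113
s_3 = Round(s_2, k_2) = 0x84433E
s_4 = Round(s_3, k_3) = 0x9AA273
s_5 = Round(s_4, k_4) = 0x86DC5F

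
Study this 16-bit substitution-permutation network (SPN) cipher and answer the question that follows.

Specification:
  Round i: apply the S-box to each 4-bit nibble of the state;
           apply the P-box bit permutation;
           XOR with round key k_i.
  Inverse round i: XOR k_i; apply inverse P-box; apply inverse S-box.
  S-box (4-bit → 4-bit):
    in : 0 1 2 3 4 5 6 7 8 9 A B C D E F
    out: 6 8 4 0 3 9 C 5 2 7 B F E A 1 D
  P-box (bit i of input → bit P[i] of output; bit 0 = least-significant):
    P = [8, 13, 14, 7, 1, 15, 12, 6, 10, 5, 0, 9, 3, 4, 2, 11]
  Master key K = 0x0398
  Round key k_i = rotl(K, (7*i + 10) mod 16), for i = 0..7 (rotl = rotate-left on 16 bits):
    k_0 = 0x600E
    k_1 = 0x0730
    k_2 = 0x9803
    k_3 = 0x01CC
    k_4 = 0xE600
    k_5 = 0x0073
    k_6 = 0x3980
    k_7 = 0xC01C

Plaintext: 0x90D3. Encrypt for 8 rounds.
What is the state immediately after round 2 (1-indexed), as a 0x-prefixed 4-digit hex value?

0x171B

s_0 = plaintext = 0x90D3
s_1 = Round(s_0, k_0) = 0xE073
s_2 = Round(s_1, k_1) = 0x171B
s_3 = Round(s_2, k_2) = 0xF5C2
s_4 = Round(s_3, k_3) = 0xDF80
s_5 = Round(s_4, k_4) = 0x0811
s_6 = Round(s_5, k_5) = 0x0087
s_7 = Round(s_6, k_6) = 0xF8B5
s_8 = Round(s_7, k_7) = 0x59F2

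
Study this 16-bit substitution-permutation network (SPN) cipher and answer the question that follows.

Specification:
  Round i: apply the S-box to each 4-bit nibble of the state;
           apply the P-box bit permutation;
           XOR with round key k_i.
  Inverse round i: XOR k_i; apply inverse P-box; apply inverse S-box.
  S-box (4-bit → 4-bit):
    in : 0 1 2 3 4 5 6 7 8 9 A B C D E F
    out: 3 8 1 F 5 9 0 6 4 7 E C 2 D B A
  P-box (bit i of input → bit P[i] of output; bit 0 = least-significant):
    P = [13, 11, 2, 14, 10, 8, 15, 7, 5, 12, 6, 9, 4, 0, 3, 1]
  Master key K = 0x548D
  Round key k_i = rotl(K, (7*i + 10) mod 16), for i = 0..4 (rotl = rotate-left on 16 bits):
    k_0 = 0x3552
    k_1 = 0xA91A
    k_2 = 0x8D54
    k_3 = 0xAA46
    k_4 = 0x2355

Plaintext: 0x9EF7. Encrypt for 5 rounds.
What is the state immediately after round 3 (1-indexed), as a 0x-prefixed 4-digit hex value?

s_0 = plaintext = 0x9EF7
s_1 = Round(s_0, k_0) = 0x2EEF
s_2 = Round(s_1, k_1) = 0xF6AA
s_3 = Round(s_2, k_2) = 0x44D3
s_4 = Round(s_3, k_3) = 0x46BA
s_5 = Round(s_4, k_4) = 0xEBC9

0x44D3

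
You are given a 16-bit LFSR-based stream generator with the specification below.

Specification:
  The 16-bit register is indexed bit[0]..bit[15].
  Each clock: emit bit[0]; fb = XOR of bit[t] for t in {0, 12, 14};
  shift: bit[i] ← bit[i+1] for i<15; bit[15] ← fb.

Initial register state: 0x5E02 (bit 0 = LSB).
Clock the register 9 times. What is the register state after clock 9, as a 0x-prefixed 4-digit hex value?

reg_0 = 0x5E02
clock 1: out=0, reg = 0x2F01
clock 2: out=1, reg = 0x9780
clock 3: out=0, reg = 0xCBC0
clock 4: out=0, reg = 0xE5E0
clock 5: out=0, reg = 0xF2F0
clock 6: out=0, reg = 0x7978
clock 7: out=0, reg = 0x3CBC
clock 8: out=0, reg = 0x9E5E
clock 9: out=0, reg = 0xCF2F

0xCF2F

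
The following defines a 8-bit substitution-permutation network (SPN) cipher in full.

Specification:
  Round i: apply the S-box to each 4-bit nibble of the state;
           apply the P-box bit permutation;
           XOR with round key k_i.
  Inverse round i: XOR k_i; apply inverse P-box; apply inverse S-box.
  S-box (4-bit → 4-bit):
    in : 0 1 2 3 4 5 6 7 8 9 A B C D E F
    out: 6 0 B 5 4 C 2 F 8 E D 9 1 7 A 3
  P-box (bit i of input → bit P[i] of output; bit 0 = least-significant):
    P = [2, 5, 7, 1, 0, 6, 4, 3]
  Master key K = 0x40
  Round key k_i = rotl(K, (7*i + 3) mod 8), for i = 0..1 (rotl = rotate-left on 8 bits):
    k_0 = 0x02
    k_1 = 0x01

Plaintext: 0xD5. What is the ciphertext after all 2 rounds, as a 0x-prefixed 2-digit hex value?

s_0 = plaintext = 0xD5
s_1 = Round(s_0, k_0) = 0xD1
s_2 = Round(s_1, k_1) = 0x50

0x50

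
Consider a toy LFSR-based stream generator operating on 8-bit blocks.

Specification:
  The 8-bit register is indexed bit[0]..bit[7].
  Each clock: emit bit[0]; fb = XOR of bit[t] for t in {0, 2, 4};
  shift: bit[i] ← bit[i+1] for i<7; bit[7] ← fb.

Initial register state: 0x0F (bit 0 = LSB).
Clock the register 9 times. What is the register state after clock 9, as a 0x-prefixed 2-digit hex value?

0xE6

reg_0 = 0x0F
clock 1: out=1, reg = 0x07
clock 2: out=1, reg = 0x03
clock 3: out=1, reg = 0x81
clock 4: out=1, reg = 0xC0
clock 5: out=0, reg = 0x60
clock 6: out=0, reg = 0x30
clock 7: out=0, reg = 0x98
clock 8: out=0, reg = 0xCC
clock 9: out=0, reg = 0xE6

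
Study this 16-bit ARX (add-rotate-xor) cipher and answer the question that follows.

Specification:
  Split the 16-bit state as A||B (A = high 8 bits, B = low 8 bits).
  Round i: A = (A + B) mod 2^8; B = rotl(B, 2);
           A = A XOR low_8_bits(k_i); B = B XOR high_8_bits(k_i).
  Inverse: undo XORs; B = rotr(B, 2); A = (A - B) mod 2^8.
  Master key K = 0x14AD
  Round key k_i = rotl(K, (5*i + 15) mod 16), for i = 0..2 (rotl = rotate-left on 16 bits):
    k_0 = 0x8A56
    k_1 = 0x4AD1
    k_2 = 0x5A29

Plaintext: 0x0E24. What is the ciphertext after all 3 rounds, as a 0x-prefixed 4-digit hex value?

0xF8D2

s_0 = plaintext = 0x0E24
s_1 = Round(s_0, k_0) = 0x641A
s_2 = Round(s_1, k_1) = 0xAF22
s_3 = Round(s_2, k_2) = 0xF8D2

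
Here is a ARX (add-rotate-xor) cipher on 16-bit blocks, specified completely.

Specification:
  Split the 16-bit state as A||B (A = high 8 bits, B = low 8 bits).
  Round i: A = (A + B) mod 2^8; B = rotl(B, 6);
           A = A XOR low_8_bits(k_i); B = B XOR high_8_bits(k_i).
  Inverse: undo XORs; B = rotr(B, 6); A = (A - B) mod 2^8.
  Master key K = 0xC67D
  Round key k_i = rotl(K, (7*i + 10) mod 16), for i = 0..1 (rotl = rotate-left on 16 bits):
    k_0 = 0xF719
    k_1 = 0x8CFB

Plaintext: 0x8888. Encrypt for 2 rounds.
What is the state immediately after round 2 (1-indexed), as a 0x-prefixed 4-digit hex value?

0x25F9

s_0 = plaintext = 0x8888
s_1 = Round(s_0, k_0) = 0x09D5
s_2 = Round(s_1, k_1) = 0x25F9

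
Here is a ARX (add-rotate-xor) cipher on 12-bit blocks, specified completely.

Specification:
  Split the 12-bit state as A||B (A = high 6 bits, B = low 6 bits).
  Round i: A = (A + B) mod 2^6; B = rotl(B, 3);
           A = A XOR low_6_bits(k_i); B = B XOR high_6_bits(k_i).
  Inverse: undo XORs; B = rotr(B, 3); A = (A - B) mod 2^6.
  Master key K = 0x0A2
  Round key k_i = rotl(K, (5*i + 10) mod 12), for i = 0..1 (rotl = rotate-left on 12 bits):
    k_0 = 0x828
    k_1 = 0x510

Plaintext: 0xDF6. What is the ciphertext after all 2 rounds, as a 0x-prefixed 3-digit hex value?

s_0 = plaintext = 0xDF6
s_1 = Round(s_0, k_0) = 0x156
s_2 = Round(s_1, k_1) = 0x2E6

0x2E6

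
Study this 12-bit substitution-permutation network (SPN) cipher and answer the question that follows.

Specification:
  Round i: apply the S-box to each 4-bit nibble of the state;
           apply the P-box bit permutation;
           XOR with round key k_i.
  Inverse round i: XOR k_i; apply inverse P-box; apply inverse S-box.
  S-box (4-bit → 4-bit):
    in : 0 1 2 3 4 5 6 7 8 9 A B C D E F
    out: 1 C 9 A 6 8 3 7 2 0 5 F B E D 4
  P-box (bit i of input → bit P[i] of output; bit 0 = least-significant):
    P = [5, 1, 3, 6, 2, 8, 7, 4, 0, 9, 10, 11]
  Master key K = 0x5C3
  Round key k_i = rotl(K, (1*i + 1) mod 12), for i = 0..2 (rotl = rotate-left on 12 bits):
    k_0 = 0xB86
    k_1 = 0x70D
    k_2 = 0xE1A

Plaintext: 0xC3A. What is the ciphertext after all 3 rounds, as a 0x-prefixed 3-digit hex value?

s_0 = plaintext = 0xC3A
s_1 = Round(s_0, k_0) = 0x0BF
s_2 = Round(s_1, k_1) = 0x690
s_3 = Round(s_2, k_2) = 0xC3B

0xC3B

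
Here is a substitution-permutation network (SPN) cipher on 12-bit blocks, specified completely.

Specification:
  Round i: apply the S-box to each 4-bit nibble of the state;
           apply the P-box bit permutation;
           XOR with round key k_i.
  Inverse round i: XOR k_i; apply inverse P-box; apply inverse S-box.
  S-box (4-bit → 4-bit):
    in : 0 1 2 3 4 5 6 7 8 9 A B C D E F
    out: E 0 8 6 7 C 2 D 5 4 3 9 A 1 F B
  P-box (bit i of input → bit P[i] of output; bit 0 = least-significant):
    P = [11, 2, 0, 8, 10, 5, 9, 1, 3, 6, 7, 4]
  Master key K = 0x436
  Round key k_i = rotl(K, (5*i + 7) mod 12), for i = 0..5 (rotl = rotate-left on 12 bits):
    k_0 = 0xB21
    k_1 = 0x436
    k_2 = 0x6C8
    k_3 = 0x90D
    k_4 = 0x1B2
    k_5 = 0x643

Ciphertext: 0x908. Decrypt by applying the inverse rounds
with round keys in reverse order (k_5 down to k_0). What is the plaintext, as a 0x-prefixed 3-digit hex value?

s_0 = ciphertext = 0x908
s_1 = InvRound(s_0, k_5) = 0xA77
s_2 = InvRound(s_1, k_4) = 0x39E
s_3 = InvRound(s_2, k_3) = 0x558
s_4 = InvRound(s_3, k_2) = 0x592
s_5 = InvRound(s_4, k_1) = 0x96C
s_6 = InvRound(s_5, k_0) = 0xA93

0xA93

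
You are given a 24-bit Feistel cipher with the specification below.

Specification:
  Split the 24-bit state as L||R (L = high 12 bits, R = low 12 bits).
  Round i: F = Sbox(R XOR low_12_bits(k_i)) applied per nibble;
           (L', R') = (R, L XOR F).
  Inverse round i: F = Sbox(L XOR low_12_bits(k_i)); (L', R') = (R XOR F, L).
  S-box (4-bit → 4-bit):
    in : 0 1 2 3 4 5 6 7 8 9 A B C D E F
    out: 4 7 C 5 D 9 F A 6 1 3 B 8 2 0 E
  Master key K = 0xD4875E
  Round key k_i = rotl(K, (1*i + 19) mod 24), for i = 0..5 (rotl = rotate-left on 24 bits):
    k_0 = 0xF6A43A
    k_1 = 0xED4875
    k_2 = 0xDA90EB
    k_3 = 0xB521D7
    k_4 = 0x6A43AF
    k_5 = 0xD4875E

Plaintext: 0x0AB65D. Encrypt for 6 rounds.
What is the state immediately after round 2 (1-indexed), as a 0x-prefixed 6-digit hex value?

0xC51B90

s_0 = plaintext = 0x0AB65D
s_1 = Round(s_0, k_0) = 0x65DC51
s_2 = Round(s_1, k_1) = 0xC51B90
s_3 = Round(s_2, k_2) = 0xB907FA
s_4 = Round(s_3, k_3) = 0x7FA452
s_5 = Round(s_4, k_4) = 0x452D18
s_6 = Round(s_5, k_5) = 0xD1878D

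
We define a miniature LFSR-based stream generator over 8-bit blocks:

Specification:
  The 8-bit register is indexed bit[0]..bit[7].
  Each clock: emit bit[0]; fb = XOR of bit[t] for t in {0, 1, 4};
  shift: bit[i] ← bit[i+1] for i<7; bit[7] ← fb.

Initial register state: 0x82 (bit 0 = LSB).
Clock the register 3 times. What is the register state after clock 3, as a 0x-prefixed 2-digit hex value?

reg_0 = 0x82
clock 1: out=0, reg = 0xC1
clock 2: out=1, reg = 0xE0
clock 3: out=0, reg = 0x70

0x70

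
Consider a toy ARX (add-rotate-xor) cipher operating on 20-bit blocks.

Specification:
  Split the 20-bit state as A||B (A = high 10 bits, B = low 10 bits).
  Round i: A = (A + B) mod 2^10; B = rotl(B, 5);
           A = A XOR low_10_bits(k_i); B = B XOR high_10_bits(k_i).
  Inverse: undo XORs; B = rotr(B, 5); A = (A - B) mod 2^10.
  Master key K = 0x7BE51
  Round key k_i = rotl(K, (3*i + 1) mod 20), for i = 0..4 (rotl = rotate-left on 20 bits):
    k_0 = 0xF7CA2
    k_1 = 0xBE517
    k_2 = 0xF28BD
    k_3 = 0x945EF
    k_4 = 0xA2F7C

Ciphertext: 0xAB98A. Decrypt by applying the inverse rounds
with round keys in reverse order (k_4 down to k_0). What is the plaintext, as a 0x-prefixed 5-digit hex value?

0xA0E30

s_0 = ciphertext = 0xAB98A
s_1 = InvRound(s_0, k_4) = 0x66838
s_2 = InvRound(s_1, k_3) = 0xD0933
s_3 = InvRound(s_2, k_2) = 0x32337
s_4 = InvRound(s_3, k_1) = 0x045CE
s_5 = InvRound(s_4, k_0) = 0xA0E30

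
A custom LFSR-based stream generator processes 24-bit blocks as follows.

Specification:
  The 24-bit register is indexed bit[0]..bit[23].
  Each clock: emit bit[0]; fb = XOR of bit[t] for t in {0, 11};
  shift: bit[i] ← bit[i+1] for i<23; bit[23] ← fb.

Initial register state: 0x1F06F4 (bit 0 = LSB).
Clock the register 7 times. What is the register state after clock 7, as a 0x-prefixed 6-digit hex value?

0x283E0D

reg_0 = 0x1F06F4
clock 1: out=0, reg = 0x0F837A
clock 2: out=0, reg = 0x07C1BD
clock 3: out=1, reg = 0x83E0DE
clock 4: out=0, reg = 0x41F06F
clock 5: out=1, reg = 0xA0F837
clock 6: out=1, reg = 0x507C1B
clock 7: out=1, reg = 0x283E0D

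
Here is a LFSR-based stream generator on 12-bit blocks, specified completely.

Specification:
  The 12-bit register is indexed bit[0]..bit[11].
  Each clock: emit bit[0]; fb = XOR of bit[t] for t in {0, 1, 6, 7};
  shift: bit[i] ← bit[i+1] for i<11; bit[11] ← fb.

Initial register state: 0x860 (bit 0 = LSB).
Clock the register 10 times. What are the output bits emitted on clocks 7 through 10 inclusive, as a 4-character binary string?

1000

reg_0 = 0x860
clock 1: out=0, reg = 0xC30
clock 2: out=0, reg = 0x618
clock 3: out=0, reg = 0x30C
clock 4: out=0, reg = 0x186
clock 5: out=0, reg = 0x0C3
clock 6: out=1, reg = 0x061
clock 7: out=1, reg = 0x030
clock 8: out=0, reg = 0x018
clock 9: out=0, reg = 0x00C
clock 10: out=0, reg = 0x006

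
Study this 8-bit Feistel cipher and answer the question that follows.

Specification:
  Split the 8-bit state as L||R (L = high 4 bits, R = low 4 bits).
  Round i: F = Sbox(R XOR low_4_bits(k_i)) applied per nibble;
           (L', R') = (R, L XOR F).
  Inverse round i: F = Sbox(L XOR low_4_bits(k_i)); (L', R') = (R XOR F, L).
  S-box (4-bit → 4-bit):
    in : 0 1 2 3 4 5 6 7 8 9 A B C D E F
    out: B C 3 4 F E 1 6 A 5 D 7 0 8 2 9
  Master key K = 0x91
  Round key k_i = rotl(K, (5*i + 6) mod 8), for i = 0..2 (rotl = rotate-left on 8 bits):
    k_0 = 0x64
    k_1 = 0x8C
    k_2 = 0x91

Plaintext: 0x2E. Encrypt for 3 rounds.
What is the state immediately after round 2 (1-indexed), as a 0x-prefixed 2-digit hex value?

0xFA

s_0 = plaintext = 0x2E
s_1 = Round(s_0, k_0) = 0xEF
s_2 = Round(s_1, k_1) = 0xFA
s_3 = Round(s_2, k_2) = 0xA8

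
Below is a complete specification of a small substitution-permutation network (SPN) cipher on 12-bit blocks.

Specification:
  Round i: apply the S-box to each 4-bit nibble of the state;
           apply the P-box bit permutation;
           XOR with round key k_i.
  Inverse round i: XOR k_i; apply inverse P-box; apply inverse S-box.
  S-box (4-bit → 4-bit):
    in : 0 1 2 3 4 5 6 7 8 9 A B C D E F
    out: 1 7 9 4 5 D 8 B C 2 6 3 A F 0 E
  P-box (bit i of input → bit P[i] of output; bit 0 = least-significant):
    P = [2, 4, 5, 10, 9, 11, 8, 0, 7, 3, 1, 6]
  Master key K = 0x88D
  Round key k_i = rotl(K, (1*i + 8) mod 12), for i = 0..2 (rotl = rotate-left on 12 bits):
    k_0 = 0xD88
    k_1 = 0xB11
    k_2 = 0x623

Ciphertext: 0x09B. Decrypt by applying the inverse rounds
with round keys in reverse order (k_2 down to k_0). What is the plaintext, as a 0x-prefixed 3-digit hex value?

0x858

s_0 = ciphertext = 0x09B
s_1 = InvRound(s_0, k_2) = 0xB0F
s_2 = InvRound(s_1, k_1) = 0xAEB
s_3 = InvRound(s_2, k_0) = 0x858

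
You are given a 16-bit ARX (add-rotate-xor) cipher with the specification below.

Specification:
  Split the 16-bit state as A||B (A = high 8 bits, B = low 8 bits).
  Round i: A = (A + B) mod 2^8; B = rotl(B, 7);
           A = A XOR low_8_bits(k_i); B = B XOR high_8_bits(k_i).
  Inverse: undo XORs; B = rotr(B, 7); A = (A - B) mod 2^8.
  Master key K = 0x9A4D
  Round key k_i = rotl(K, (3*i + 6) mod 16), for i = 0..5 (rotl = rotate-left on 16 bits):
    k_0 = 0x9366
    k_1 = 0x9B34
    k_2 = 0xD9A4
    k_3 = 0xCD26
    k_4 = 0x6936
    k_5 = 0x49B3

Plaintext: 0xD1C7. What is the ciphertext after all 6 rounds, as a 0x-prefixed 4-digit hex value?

0x008F

s_0 = plaintext = 0xD1C7
s_1 = Round(s_0, k_0) = 0xFE70
s_2 = Round(s_1, k_1) = 0x5AA3
s_3 = Round(s_2, k_2) = 0x5908
s_4 = Round(s_3, k_3) = 0x47C9
s_5 = Round(s_4, k_4) = 0x268D
s_6 = Round(s_5, k_5) = 0x008F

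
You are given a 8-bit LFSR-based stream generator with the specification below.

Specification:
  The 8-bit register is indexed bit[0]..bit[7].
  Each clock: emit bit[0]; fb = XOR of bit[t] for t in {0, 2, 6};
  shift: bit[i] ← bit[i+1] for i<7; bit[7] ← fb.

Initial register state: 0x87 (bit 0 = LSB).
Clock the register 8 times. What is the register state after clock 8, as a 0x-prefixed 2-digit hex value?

reg_0 = 0x87
clock 1: out=1, reg = 0x43
clock 2: out=1, reg = 0x21
clock 3: out=1, reg = 0x90
clock 4: out=0, reg = 0x48
clock 5: out=0, reg = 0xA4
clock 6: out=0, reg = 0xD2
clock 7: out=0, reg = 0xE9
clock 8: out=1, reg = 0x74

0x74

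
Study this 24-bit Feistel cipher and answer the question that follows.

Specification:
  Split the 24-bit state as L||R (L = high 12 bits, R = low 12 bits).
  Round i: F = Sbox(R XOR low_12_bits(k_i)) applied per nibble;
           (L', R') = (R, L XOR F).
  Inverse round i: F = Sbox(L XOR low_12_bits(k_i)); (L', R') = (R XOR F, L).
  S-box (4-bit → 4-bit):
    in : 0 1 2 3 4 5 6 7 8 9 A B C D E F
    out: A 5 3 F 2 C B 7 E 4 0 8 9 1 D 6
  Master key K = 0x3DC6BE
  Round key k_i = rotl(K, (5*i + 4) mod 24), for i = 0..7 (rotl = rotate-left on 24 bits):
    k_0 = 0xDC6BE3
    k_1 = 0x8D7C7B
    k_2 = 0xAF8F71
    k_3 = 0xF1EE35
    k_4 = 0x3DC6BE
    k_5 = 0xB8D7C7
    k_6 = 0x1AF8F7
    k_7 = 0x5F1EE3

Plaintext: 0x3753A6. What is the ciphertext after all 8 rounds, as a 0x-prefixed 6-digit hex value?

0xF1E05E

s_0 = plaintext = 0x3753A6
s_1 = Round(s_0, k_0) = 0x3A6D59
s_2 = Round(s_1, k_1) = 0xD59695
s_3 = Round(s_2, k_2) = 0x69598B
s_4 = Round(s_3, k_3) = 0x98B118
s_5 = Round(s_4, k_4) = 0x118E80
s_6 = Round(s_5, k_5) = 0xE8053F
s_7 = Round(s_6, k_6) = 0x53FF1E
s_8 = Round(s_7, k_7) = 0xF1E05E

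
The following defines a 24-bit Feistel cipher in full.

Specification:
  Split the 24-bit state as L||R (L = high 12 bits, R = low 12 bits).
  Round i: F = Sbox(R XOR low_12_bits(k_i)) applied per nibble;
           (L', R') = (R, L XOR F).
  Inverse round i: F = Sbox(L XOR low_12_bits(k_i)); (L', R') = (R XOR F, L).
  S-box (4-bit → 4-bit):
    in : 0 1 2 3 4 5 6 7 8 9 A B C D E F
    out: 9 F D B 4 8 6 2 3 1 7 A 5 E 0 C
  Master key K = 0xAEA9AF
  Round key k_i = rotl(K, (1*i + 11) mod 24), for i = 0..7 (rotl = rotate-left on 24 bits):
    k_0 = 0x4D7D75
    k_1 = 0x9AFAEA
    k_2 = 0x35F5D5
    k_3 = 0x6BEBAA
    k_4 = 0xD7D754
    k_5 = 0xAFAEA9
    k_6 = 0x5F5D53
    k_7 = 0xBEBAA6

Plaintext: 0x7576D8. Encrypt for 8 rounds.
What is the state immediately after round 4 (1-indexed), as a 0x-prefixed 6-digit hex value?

0x2AF51B

s_0 = plaintext = 0x7576D8
s_1 = Round(s_0, k_0) = 0x6D8D29
s_2 = Round(s_1, k_1) = 0xD29483
s_3 = Round(s_2, k_2) = 0x4832AF
s_4 = Round(s_3, k_3) = 0x2AF51B
s_5 = Round(s_4, k_4) = 0x51BFE3
s_6 = Round(s_5, k_5) = 0xFE3A5C
s_7 = Round(s_6, k_6) = 0xA5CD7F
s_8 = Round(s_7, k_7) = 0xD7F8BD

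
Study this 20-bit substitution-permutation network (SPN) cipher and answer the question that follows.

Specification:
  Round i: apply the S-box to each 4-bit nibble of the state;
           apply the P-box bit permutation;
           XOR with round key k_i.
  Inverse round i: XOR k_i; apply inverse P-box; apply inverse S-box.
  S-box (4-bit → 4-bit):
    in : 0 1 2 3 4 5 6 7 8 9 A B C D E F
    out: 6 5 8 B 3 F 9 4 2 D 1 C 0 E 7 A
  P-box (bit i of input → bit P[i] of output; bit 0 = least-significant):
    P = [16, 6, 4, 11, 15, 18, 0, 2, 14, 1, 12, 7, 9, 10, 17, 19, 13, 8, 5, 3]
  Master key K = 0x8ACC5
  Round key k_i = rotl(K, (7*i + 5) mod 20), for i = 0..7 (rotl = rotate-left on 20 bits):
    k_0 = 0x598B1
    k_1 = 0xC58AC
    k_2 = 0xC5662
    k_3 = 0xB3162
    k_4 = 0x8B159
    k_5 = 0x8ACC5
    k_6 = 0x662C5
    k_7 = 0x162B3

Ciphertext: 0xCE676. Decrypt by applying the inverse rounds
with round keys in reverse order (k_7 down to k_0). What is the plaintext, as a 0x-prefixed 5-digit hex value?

0x5585F

s_0 = ciphertext = 0xCE676
s_1 = InvRound(s_0, k_7) = 0xCF254
s_2 = InvRound(s_1, k_6) = 0xCBB17
s_3 = InvRound(s_2, k_5) = 0x84D80
s_4 = InvRound(s_3, k_4) = 0x6891D
s_5 = InvRound(s_4, k_3) = 0x92055
s_6 = InvRound(s_5, k_2) = 0x14ED1
s_7 = InvRound(s_6, k_1) = 0xB37DE
s_8 = InvRound(s_7, k_0) = 0x5585F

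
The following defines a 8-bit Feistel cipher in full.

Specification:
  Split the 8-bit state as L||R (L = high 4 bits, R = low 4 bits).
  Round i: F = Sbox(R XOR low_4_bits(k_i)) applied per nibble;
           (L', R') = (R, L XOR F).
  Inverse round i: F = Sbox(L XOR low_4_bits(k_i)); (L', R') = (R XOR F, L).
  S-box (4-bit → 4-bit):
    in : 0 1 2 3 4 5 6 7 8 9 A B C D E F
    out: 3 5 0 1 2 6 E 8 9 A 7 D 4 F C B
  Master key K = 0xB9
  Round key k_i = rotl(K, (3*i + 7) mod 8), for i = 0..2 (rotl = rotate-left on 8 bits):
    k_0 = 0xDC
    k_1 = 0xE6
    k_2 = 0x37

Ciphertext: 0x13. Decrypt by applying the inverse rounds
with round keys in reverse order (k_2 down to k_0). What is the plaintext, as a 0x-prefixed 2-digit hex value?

0xEC

s_0 = ciphertext = 0x13
s_1 = InvRound(s_0, k_2) = 0xD1
s_2 = InvRound(s_1, k_1) = 0xCD
s_3 = InvRound(s_2, k_0) = 0xEC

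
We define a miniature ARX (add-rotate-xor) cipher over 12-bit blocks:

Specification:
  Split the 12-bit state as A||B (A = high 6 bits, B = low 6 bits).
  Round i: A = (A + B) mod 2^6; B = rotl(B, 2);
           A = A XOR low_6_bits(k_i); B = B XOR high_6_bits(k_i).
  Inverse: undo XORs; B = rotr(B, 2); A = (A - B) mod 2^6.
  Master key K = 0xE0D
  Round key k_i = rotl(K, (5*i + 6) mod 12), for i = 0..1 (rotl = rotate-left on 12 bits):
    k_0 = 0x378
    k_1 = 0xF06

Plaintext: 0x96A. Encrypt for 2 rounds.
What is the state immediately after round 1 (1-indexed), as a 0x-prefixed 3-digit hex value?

0xDE7

s_0 = plaintext = 0x96A
s_1 = Round(s_0, k_0) = 0xDE7
s_2 = Round(s_1, k_1) = 0x622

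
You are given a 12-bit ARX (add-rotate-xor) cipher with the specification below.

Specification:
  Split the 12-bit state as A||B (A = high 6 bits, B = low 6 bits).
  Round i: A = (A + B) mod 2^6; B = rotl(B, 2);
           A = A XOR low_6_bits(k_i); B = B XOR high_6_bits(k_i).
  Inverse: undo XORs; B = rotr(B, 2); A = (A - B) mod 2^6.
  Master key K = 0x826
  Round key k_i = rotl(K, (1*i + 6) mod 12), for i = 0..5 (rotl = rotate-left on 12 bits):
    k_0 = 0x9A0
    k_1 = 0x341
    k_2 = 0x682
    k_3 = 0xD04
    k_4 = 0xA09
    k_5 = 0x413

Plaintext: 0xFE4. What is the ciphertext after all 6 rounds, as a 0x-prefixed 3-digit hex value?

0x49C

s_0 = plaintext = 0xFE4
s_1 = Round(s_0, k_0) = 0x0F4
s_2 = Round(s_1, k_1) = 0xD9E
s_3 = Round(s_2, k_2) = 0x5A3
s_4 = Round(s_3, k_3) = 0xF7A
s_5 = Round(s_4, k_4) = 0xF83
s_6 = Round(s_5, k_5) = 0x49C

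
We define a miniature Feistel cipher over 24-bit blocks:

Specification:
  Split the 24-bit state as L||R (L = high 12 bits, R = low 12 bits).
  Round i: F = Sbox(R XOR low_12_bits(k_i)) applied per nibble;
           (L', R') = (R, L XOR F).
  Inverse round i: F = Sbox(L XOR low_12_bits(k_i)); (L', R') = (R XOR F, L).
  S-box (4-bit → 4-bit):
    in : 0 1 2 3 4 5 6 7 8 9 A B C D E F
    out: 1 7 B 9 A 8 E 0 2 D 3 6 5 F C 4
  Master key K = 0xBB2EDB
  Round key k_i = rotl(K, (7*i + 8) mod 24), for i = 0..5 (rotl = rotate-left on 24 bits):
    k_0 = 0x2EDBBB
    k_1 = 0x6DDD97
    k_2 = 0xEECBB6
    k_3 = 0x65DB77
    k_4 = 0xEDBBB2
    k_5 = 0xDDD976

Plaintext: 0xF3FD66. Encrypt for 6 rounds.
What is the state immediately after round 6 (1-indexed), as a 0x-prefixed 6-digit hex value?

s_0 = plaintext = 0xF3FD66
s_1 = Round(s_0, k_0) = 0xD661C0
s_2 = Round(s_1, k_1) = 0x1C08E6
s_3 = Round(s_2, k_2) = 0x8E6841
s_4 = Round(s_3, k_3) = 0x841178
s_5 = Round(s_4, k_4) = 0x178B12
s_6 = Round(s_5, k_5) = 0xB12A92

0xB12A92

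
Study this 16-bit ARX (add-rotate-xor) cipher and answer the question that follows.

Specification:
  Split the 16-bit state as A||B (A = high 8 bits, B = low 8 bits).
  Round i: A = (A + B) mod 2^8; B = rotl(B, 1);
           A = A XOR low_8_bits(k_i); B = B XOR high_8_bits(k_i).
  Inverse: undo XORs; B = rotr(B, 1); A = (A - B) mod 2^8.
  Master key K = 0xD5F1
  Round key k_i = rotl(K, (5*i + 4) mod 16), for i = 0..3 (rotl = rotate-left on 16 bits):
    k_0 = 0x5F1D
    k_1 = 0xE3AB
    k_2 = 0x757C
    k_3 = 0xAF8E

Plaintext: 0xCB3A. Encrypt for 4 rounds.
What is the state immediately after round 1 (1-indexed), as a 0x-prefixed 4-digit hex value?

0x182B

s_0 = plaintext = 0xCB3A
s_1 = Round(s_0, k_0) = 0x182B
s_2 = Round(s_1, k_1) = 0xE8B5
s_3 = Round(s_2, k_2) = 0xE11E
s_4 = Round(s_3, k_3) = 0x7193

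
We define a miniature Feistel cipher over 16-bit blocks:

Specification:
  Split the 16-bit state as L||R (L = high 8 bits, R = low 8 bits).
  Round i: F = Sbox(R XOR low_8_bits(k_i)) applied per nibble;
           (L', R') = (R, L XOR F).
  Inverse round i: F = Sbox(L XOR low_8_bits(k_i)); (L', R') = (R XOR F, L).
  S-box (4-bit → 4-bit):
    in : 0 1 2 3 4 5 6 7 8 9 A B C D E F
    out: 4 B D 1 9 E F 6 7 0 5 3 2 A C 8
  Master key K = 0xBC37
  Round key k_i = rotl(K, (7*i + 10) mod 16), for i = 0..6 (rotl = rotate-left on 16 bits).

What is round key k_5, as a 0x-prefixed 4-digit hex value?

0xF786

K = 0xBC37
k_0 = rotl(K, (7*0+10) mod 16) = rotl(K, 10) = 0xDEF0
k_1 = rotl(K, (7*1+10) mod 16) = rotl(K, 1) = 0x786F
k_2 = rotl(K, (7*2+10) mod 16) = rotl(K, 8) = 0x37BC
k_3 = rotl(K, (7*3+10) mod 16) = rotl(K, 15) = 0xDE1B
k_4 = rotl(K, (7*4+10) mod 16) = rotl(K, 6) = 0x0DEF
k_5 = rotl(K, (7*5+10) mod 16) = rotl(K, 13) = 0xF786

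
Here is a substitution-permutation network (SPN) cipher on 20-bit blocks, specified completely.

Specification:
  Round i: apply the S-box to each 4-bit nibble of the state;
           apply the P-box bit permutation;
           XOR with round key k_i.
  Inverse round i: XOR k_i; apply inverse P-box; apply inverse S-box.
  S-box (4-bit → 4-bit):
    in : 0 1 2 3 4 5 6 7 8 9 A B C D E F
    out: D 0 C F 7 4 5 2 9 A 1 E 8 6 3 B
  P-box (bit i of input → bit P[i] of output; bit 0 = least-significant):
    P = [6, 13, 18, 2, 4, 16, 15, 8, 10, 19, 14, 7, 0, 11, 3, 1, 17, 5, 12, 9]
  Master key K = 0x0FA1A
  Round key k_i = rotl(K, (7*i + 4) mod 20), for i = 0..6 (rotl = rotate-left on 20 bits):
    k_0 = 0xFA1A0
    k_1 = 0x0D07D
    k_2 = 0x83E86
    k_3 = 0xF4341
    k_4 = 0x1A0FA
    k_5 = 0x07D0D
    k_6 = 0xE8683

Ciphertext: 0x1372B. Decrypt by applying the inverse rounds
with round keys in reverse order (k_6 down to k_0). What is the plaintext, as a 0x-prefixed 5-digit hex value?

0x9779F

s_0 = ciphertext = 0x1372B
s_1 = InvRound(s_0, k_6) = 0x459BD
s_2 = InvRound(s_1, k_5) = 0x718AD
s_3 = InvRound(s_2, k_4) = 0x6F163
s_4 = InvRound(s_3, k_3) = 0xBC7D7
s_5 = InvRound(s_4, k_2) = 0x6E53E
s_6 = InvRound(s_5, k_1) = 0x68AC4
s_7 = InvRound(s_6, k_0) = 0x9779F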